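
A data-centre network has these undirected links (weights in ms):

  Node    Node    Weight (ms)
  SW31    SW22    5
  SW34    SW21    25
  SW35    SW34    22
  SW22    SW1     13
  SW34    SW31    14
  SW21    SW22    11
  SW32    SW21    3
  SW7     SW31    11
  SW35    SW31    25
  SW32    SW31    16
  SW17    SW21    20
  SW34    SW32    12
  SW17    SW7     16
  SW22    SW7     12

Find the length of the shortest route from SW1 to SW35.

Running Dijkstra from SW1:
SW1: 0
SW22: 13  (via SW1)
SW31: 18  (via SW22)
SW21: 24  (via SW22)
SW7: 25  (via SW22)
SW32: 27  (via SW21)
SW34: 32  (via SW31)
SW17: 41  (via SW7)
SW35: 43  (via SW31)
Shortest route: SW1 → SW22 → SW31 → SW35 = 43 ms.

43 ms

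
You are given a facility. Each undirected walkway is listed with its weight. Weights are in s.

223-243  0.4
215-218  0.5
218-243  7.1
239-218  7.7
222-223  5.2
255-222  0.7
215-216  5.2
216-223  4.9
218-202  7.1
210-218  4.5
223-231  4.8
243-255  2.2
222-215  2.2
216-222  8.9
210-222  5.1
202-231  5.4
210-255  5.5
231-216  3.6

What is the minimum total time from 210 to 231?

12.9 s

Running Dijkstra from 210:
210: 0
218: 4.5  (via 210)
215: 5  (via 218)
222: 5.1  (via 210)
255: 5.5  (via 210)
243: 7.7  (via 255)
223: 8.1  (via 243)
216: 10.2  (via 215)
202: 11.6  (via 218)
239: 12.2  (via 218)
231: 12.9  (via 223)
Shortest route: 210 → 255 → 243 → 223 → 231 = 12.9 s.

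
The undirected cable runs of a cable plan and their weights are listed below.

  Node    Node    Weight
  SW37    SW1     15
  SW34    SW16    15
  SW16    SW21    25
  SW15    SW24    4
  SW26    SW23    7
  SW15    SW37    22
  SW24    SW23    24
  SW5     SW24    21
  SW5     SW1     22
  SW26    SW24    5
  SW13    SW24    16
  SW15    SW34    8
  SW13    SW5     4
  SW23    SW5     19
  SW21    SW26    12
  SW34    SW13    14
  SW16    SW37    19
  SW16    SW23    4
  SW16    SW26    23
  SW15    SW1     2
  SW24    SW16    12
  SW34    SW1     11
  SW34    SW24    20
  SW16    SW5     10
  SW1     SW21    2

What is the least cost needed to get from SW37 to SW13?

33

Running Dijkstra from SW37:
SW37: 0
SW1: 15  (via SW37)
SW21: 17  (via SW1)
SW15: 17  (via SW1)
SW16: 19  (via SW37)
SW24: 21  (via SW15)
SW23: 23  (via SW16)
SW34: 25  (via SW15)
SW26: 26  (via SW24)
SW5: 29  (via SW16)
SW13: 33  (via SW5)
Shortest route: SW37 → SW16 → SW5 → SW13 = 33.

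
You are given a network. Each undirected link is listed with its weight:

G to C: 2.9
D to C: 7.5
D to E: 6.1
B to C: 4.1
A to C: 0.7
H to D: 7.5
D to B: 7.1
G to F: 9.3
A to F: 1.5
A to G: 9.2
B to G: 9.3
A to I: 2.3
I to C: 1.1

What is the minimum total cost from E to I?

Compare a few routes:
E–D–C–I: 6.1+7.5+1.1 = 14.7
E–D–B–C–I: 6.1+7.1+4.1+1.1 = 18.4
E–D–C–A–I: 6.1+7.5+0.7+2.3 = 16.6
The minimum is 14.7 via E–D–C–I.

14.7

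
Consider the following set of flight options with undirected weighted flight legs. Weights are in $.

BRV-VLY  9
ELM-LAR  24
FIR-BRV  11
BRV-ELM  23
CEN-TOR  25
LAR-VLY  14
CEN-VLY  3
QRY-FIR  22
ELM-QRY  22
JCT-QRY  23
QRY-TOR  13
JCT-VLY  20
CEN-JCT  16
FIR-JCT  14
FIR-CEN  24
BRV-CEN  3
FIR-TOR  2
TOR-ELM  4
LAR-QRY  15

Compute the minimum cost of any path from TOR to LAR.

$28

Candidate routes:
TOR - ELM - LAR: 4+24 = 28
TOR - FIR - BRV - CEN - VLY - LAR: 2+11+3+3+14 = 33
Cheapest is TOR - ELM - LAR at $28.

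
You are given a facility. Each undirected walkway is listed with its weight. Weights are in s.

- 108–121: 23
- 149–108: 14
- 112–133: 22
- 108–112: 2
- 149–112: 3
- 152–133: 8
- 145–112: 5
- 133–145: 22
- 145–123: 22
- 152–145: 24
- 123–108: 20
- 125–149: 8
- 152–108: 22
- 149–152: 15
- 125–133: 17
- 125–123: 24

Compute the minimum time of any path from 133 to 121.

Running Dijkstra from 133:
133: 0
152: 8  (via 133)
125: 17  (via 133)
112: 22  (via 133)
145: 22  (via 133)
149: 23  (via 152)
108: 24  (via 112)
123: 41  (via 125)
121: 47  (via 108)
Shortest route: 133–112–108–121 = 47 s.

47 s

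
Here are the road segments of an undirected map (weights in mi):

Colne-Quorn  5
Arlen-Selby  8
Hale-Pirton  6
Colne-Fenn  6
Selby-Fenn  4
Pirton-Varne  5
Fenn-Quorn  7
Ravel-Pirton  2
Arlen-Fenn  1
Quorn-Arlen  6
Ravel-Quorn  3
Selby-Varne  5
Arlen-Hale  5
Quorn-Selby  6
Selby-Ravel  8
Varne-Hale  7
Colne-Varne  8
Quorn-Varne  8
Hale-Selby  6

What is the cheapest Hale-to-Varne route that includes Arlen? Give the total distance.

Best Hale to Arlen: Hale → Arlen costing 5
Shortest Arlen→Varne: Arlen → Fenn → Selby → Varne = 10
Total via Arlen: 5 + 10 = 15 mi.

15 mi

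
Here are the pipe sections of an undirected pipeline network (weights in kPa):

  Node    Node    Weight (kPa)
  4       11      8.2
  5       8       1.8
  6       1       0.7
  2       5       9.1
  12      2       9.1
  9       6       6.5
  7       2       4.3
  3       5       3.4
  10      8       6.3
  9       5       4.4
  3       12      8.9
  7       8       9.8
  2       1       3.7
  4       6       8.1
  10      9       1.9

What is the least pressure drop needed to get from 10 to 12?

18.6 kPa

Settle nodes by increasing distance from 10:
10: 0
9: 1.9  (via 10)
5: 6.3  (via 9)
8: 6.3  (via 10)
6: 8.4  (via 9)
1: 9.1  (via 6)
3: 9.7  (via 5)
2: 12.8  (via 1)
7: 16.1  (via 8)
4: 16.5  (via 6)
12: 18.6  (via 3)
Shortest route: 10–9–5–3–12 = 18.6 kPa.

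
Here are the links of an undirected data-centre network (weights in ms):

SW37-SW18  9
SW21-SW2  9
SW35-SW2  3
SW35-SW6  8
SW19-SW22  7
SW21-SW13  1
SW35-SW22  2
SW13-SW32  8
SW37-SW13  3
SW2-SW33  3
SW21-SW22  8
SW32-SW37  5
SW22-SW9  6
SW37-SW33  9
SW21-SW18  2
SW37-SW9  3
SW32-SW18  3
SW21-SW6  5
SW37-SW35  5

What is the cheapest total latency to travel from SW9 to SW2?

11 ms

Enumerating some paths:
SW9 - SW37 - SW35 - SW2: 3+5+3 = 11
SW9 - SW37 - SW33 - SW2: 3+9+3 = 15
The minimum is 11 ms via SW9 - SW37 - SW35 - SW2.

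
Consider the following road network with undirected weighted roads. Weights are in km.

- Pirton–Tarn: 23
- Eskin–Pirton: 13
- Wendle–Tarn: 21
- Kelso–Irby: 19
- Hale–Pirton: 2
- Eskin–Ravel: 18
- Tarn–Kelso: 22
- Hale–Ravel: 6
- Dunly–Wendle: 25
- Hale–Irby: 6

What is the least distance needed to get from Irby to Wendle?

Candidate routes:
Irby–Hale–Pirton–Tarn–Wendle: 6+2+23+21 = 52
Irby–Kelso–Tarn–Wendle: 19+22+21 = 62
Cheapest is Irby–Hale–Pirton–Tarn–Wendle at 52 km.

52 km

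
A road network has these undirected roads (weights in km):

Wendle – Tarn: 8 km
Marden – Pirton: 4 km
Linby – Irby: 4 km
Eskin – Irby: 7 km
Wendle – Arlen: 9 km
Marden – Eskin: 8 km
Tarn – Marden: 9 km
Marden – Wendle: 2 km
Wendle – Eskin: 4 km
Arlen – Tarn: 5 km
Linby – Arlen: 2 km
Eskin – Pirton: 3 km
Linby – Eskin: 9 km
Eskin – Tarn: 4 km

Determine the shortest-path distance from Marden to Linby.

Enumerating some paths:
Marden–Wendle–Eskin–Linby: 2+4+9 = 15
Marden–Wendle–Arlen–Linby: 2+9+2 = 13
Cheapest is Marden–Wendle–Arlen–Linby at 13 km.

13 km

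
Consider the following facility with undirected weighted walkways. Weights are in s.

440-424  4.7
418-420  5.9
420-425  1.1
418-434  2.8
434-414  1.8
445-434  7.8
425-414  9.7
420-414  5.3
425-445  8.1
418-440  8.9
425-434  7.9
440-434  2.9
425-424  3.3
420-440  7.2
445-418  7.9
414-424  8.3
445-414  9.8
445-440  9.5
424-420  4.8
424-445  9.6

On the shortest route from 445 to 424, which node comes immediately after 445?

Enumerating some paths:
445 → 425 → 420 → 424: 8.1+1.1+4.8 = 14
445 → 440 → 424: 9.5+4.7 = 14.2
445 → 425 → 424: 8.1+3.3 = 11.4
445 → 424: 9.6 = 9.6
Cheapest is 445 → 424 at 9.6 s.
So from 445 the first move is to 424.

424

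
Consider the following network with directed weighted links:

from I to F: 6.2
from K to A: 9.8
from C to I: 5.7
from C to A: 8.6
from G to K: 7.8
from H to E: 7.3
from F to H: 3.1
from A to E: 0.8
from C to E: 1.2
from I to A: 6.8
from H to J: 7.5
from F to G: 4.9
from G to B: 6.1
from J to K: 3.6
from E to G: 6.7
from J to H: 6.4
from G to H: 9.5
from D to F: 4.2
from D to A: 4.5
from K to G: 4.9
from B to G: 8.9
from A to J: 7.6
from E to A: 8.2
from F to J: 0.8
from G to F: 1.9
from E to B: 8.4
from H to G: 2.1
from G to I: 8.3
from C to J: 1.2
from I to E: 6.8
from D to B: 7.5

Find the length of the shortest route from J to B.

Shortest distances from J:
J: 0
K: 3.6  (via J)
H: 6.4  (via J)
G: 8.5  (via K)
F: 10.4  (via G)
A: 13.4  (via K)
E: 13.7  (via H)
B: 14.6  (via G)
Shortest route: J–K–G–B = 14.6.

14.6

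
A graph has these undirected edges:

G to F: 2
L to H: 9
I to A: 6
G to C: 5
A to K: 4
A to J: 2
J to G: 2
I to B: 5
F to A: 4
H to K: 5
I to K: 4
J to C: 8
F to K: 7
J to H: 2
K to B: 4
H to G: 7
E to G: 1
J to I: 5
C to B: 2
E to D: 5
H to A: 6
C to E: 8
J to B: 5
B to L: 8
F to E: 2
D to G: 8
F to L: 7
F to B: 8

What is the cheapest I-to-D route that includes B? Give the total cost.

18

Best I to B: I → B costing 5
Best B to D: B → C → G → E → D costing 13
Total via B: 5 + 13 = 18.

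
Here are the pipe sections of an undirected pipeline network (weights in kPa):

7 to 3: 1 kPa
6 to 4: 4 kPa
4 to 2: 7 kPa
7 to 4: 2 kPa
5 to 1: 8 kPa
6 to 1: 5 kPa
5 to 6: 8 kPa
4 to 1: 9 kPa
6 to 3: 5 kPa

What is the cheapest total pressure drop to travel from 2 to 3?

Compare a few routes:
2 - 4 - 7 - 3: 7+2+1 = 10
2 - 4 - 6 - 3: 7+4+5 = 16
The minimum is 10 kPa via 2 - 4 - 7 - 3.

10 kPa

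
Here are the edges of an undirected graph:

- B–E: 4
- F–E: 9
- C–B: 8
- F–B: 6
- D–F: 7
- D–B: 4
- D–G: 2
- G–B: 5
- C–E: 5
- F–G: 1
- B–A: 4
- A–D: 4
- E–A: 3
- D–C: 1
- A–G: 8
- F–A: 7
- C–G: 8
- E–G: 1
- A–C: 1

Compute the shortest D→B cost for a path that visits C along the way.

Best D to C: D–C costing 1
Best C to B: C–A–B costing 5
Total via C: 1 + 5 = 6.

6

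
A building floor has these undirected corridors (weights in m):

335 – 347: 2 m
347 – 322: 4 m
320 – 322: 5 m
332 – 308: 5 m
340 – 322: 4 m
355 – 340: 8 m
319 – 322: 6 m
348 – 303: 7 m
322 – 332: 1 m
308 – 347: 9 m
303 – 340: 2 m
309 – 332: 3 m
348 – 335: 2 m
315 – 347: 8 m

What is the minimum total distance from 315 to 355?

24 m

Shortest distances from 315:
315: 0
347: 8  (via 315)
335: 10  (via 347)
348: 12  (via 335)
322: 12  (via 347)
332: 13  (via 322)
309: 16  (via 332)
340: 16  (via 322)
308: 17  (via 347)
320: 17  (via 322)
303: 18  (via 340)
319: 18  (via 322)
355: 24  (via 340)
Shortest route: 315–347–322–340–355 = 24 m.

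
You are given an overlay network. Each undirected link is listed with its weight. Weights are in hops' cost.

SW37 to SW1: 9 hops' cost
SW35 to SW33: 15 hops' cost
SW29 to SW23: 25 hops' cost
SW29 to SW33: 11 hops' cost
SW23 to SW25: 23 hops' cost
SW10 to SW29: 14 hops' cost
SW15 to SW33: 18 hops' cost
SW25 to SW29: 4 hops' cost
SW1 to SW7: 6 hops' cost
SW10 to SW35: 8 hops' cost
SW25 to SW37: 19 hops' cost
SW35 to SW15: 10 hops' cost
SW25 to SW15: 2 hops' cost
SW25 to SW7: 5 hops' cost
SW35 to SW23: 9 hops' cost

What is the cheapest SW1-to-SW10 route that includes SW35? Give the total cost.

Shortest SW1→SW35: SW1 → SW7 → SW25 → SW15 → SW35 = 23
Best SW35 to SW10: SW35 → SW10 costing 8
Total via SW35: 23 + 8 = 31 hops' cost.

31 hops' cost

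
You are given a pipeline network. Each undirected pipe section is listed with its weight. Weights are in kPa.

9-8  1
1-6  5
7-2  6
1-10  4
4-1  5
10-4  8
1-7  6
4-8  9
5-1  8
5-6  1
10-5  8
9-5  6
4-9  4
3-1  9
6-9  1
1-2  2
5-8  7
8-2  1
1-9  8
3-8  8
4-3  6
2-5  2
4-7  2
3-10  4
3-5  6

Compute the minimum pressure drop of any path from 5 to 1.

Settle nodes by increasing distance from 5:
5: 0
6: 1  (via 5)
2: 2  (via 5)
9: 2  (via 6)
8: 3  (via 2)
1: 4  (via 2)
Shortest route: 5–2–1 = 4 kPa.

4 kPa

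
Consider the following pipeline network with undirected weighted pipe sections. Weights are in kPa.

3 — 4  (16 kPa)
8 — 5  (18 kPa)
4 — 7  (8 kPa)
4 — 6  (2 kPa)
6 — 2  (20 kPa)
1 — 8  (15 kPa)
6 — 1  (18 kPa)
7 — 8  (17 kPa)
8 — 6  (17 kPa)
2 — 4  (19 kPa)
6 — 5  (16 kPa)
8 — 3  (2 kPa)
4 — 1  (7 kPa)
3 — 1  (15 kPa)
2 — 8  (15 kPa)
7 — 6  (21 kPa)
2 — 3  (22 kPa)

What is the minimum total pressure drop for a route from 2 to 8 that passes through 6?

37 kPa

Shortest 2→6: 2–6 = 20
Best 6 to 8: 6–8 costing 17
Total via 6: 20 + 17 = 37 kPa.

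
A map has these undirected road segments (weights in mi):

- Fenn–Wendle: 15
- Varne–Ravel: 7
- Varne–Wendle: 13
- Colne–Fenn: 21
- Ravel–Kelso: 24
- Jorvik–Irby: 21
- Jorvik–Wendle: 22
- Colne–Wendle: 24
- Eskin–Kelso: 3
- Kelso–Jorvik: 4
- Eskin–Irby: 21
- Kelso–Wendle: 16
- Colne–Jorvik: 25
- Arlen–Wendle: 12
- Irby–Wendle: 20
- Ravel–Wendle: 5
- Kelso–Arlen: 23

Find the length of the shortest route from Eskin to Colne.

Compare a few routes:
Eskin → Kelso → Jorvik → Colne: 3+4+25 = 32
Eskin → Kelso → Wendle → Fenn → Colne: 3+16+15+21 = 55
Eskin → Kelso → Wendle → Colne: 3+16+24 = 43
Eskin → Kelso → Jorvik → Wendle → Colne: 3+4+22+24 = 53
The minimum is 32 mi via Eskin → Kelso → Jorvik → Colne.

32 mi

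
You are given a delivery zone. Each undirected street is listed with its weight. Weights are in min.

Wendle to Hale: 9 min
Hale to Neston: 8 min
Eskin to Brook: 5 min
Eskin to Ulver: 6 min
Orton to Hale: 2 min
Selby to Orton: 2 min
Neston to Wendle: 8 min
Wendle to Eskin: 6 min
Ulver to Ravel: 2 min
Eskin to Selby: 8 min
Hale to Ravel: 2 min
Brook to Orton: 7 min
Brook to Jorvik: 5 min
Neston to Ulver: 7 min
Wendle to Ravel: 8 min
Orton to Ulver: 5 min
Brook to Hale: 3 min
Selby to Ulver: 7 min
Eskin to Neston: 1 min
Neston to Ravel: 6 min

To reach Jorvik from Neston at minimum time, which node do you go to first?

Eskin

Enumerating some paths:
Neston–Eskin–Brook–Jorvik: 1+5+5 = 11
Neston–Ravel–Hale–Brook–Jorvik: 6+2+3+5 = 16
Cheapest is Neston–Eskin–Brook–Jorvik at 11 min.
So from Neston the first move is to Eskin.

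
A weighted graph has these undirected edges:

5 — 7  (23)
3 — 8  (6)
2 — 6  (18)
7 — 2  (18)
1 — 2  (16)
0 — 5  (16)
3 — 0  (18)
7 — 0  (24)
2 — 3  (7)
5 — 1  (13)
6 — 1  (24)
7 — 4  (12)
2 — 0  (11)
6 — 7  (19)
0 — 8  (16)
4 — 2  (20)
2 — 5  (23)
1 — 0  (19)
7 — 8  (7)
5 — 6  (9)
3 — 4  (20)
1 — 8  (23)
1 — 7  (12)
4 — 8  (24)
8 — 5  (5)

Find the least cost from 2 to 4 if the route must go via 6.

49

Shortest 2→6: 2 → 6 = 18
Best 6 to 4: 6 → 7 → 4 costing 31
Total via 6: 18 + 31 = 49.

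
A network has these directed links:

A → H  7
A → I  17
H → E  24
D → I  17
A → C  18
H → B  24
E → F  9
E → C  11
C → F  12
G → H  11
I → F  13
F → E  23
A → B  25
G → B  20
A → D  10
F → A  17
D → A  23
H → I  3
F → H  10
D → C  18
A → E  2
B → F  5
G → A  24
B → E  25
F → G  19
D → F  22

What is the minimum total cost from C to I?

25

Enumerating some paths:
C → F → A → H → I: 12+17+7+3 = 39
C → F → A → I: 12+17+17 = 46
C → F → G → H → I: 12+19+11+3 = 45
C → F → H → I: 12+10+3 = 25
The minimum is 25 via C → F → H → I.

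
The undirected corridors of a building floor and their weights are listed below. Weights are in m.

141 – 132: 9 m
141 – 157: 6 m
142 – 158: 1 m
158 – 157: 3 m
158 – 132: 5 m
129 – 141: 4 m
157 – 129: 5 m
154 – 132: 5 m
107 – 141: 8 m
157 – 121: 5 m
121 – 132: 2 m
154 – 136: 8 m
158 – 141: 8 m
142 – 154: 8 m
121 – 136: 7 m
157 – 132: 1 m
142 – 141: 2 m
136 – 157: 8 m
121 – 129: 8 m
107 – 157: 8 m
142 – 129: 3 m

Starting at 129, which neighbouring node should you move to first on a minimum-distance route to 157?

Enumerating some paths:
129 - 142 - 158 - 132 - 157: 3+1+5+1 = 10
129 - 157: 5 = 5
129 - 142 - 158 - 157: 3+1+3 = 7
Cheapest is 129 - 157 at 5 m.
So from 129 the first move is to 157.

157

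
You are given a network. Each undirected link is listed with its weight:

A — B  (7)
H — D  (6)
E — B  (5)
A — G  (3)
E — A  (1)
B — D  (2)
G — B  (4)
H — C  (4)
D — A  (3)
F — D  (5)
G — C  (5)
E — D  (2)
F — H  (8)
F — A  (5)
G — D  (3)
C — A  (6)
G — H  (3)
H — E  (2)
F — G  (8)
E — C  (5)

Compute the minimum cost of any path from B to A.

Running Dijkstra from B:
B: 0
D: 2  (via B)
E: 4  (via D)
G: 4  (via B)
A: 5  (via D)
Shortest route: B → D → A = 5.

5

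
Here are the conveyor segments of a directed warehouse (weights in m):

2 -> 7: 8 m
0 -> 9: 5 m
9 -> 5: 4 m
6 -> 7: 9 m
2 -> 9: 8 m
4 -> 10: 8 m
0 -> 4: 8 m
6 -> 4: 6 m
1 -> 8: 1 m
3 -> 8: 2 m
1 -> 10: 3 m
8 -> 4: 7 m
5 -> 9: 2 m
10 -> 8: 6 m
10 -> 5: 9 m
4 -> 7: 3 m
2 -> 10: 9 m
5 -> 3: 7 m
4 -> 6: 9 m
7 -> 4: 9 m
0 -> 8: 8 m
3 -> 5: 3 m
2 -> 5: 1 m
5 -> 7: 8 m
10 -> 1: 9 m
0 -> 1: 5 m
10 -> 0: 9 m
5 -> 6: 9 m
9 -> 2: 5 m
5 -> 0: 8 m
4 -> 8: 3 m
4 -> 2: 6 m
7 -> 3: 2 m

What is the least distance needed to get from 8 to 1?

Enumerating some paths:
8–4–2–5–0–1: 7+6+1+8+5 = 27
8–4–10–1: 7+8+9 = 24
Cheapest is 8–4–10–1 at 24 m.

24 m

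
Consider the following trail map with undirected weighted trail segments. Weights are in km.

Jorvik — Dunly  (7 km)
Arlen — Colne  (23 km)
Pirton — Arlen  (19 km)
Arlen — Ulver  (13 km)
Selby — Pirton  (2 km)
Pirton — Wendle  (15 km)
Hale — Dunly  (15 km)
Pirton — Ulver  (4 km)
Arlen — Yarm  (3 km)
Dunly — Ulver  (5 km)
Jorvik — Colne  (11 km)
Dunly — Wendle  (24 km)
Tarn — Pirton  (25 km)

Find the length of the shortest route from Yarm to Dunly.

21 km

Candidate routes:
Yarm - Arlen - Pirton - Ulver - Dunly: 3+19+4+5 = 31
Yarm - Arlen - Ulver - Dunly: 3+13+5 = 21
The minimum is 21 km via Yarm - Arlen - Ulver - Dunly.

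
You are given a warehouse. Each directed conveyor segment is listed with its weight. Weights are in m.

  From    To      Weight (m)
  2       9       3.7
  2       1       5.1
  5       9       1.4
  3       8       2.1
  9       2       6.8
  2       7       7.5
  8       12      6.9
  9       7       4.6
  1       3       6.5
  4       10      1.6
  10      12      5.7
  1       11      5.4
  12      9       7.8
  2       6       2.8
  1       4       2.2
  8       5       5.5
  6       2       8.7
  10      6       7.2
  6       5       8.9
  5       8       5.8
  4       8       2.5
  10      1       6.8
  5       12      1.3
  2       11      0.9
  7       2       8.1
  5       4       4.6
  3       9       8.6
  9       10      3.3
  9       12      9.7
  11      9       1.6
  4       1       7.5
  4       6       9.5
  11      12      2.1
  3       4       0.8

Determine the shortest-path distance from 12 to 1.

17.9 m

Enumerating some paths:
12–9–7–2–1: 7.8+4.6+8.1+5.1 = 25.6
12–9–2–1: 7.8+6.8+5.1 = 19.7
12–9–10–1: 7.8+3.3+6.8 = 17.9
Cheapest is 12–9–10–1 at 17.9 m.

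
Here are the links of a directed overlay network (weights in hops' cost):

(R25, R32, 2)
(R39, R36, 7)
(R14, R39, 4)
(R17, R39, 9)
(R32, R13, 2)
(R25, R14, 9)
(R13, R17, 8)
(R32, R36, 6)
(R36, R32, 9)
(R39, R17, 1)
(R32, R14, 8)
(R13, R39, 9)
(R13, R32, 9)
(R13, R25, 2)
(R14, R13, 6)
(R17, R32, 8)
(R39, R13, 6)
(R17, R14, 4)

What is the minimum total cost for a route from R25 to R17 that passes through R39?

Best R25 to R39: R25 → R32 → R13 → R39 costing 13
Best R39 to R17: R39 → R17 costing 1
Total via R39: 13 + 1 = 14 hops' cost.

14 hops' cost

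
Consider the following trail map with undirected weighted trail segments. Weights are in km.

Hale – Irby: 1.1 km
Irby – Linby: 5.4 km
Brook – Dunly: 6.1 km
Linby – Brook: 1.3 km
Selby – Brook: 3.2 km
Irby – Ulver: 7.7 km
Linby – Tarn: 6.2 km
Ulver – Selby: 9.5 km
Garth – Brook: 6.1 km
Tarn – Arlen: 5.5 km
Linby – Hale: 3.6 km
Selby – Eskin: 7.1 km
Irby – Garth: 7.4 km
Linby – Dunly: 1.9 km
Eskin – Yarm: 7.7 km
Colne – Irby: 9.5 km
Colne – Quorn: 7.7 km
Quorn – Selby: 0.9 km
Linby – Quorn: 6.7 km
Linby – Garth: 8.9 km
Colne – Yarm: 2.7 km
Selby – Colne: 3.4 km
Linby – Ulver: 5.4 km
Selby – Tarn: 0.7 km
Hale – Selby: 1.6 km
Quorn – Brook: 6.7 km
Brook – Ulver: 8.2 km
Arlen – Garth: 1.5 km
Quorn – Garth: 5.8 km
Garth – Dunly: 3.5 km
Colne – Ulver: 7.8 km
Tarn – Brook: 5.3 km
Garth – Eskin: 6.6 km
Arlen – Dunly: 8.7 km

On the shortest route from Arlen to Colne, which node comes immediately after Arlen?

Enumerating some paths:
Arlen–Garth–Quorn–Selby–Colne: 1.5+5.8+0.9+3.4 = 11.6
Arlen–Tarn–Selby–Colne: 5.5+0.7+3.4 = 9.6
Arlen–Garth–Brook–Selby–Colne: 1.5+6.1+3.2+3.4 = 14.2
Cheapest is Arlen–Tarn–Selby–Colne at 9.6 km.
So from Arlen the first move is to Tarn.

Tarn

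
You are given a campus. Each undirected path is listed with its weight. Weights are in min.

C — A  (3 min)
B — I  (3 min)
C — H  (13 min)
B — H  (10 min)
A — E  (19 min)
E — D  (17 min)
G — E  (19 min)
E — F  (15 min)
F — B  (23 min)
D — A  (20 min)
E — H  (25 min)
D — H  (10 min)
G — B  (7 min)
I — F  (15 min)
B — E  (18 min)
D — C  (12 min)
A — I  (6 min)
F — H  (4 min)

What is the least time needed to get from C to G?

Running Dijkstra from C:
C: 0
A: 3  (via C)
I: 9  (via A)
B: 12  (via I)
D: 12  (via C)
H: 13  (via C)
F: 17  (via H)
G: 19  (via B)
Shortest route: C → A → I → B → G = 19 min.

19 min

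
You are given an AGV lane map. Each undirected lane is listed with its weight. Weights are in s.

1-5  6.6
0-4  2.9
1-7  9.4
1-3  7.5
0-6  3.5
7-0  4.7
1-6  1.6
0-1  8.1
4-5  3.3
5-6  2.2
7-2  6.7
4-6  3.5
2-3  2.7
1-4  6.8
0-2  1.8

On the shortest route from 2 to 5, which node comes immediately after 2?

Candidate routes:
2 → 0 → 6 → 5: 1.8+3.5+2.2 = 7.5
2 → 0 → 4 → 5: 1.8+2.9+3.3 = 8
Cheapest is 2 → 0 → 6 → 5 at 7.5 s.
So from 2 the first move is to 0.

0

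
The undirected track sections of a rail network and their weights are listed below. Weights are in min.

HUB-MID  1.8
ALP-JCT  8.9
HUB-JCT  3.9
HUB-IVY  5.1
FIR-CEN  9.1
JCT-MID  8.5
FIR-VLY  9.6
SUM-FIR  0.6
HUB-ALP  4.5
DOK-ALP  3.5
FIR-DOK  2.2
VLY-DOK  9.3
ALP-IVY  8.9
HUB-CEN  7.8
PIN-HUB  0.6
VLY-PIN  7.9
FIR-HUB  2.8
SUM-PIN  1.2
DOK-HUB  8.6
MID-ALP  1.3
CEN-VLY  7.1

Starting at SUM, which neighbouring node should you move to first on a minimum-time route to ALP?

PIN

Enumerating some paths:
SUM → PIN → HUB → ALP: 1.2+0.6+4.5 = 6.3
SUM → FIR → DOK → ALP: 0.6+2.2+3.5 = 6.3
SUM → PIN → HUB → MID → ALP: 1.2+0.6+1.8+1.3 = 4.9
The minimum is 4.9 min via SUM → PIN → HUB → MID → ALP.
So from SUM the first move is to PIN.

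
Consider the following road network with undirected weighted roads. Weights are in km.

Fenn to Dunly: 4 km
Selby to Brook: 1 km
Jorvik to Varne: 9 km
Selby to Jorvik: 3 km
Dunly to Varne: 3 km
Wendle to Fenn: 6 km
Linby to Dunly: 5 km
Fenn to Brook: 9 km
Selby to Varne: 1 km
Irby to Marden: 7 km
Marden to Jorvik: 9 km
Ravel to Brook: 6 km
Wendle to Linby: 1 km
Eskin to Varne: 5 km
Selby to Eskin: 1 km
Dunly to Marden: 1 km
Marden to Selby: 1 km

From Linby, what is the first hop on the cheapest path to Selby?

Dunly

Candidate routes:
Linby–Dunly–Marden–Selby: 5+1+1 = 7
Linby–Dunly–Varne–Selby: 5+3+1 = 9
The minimum is 7 km via Linby–Dunly–Marden–Selby.
So from Linby the first move is to Dunly.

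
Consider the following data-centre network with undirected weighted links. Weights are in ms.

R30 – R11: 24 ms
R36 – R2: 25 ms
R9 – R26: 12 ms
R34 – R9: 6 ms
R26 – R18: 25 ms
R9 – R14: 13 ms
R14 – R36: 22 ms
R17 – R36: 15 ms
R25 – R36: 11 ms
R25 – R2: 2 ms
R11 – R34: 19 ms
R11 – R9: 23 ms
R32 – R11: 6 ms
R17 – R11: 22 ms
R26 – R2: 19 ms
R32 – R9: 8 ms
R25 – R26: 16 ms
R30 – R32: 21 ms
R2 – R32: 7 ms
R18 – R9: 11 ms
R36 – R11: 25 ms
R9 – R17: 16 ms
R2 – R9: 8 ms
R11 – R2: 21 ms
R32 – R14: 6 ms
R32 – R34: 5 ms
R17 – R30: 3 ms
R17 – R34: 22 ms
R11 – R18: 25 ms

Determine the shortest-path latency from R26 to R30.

Running Dijkstra from R26:
R26: 0
R9: 12  (via R26)
R25: 16  (via R26)
R2: 18  (via R25)
R34: 18  (via R9)
R32: 20  (via R9)
R18: 23  (via R9)
R14: 25  (via R9)
R11: 26  (via R32)
R36: 27  (via R25)
R17: 28  (via R9)
R30: 31  (via R17)
Shortest route: R26–R9–R17–R30 = 31 ms.

31 ms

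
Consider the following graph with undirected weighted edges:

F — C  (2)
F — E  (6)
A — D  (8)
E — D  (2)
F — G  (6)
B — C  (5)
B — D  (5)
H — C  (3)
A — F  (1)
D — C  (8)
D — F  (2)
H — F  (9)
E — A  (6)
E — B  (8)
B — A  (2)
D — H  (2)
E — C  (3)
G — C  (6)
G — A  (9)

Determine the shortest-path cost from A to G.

Compare a few routes:
A - F - G: 1+6 = 7
A - G: 9 = 9
A - F - C - G: 1+2+6 = 9
Cheapest is A - F - G at 7.

7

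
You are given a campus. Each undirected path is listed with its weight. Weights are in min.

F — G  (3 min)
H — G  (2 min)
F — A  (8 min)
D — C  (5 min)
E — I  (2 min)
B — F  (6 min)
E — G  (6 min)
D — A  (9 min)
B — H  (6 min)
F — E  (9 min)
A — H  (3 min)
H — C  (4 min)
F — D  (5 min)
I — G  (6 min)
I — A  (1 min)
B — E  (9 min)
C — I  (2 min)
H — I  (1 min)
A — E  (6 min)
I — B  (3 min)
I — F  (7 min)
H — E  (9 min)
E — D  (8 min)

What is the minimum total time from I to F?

Running Dijkstra from I:
I: 0
A: 1  (via I)
H: 1  (via I)
C: 2  (via I)
E: 2  (via I)
B: 3  (via I)
G: 3  (via H)
F: 6  (via G)
Shortest route: I → H → G → F = 6 min.

6 min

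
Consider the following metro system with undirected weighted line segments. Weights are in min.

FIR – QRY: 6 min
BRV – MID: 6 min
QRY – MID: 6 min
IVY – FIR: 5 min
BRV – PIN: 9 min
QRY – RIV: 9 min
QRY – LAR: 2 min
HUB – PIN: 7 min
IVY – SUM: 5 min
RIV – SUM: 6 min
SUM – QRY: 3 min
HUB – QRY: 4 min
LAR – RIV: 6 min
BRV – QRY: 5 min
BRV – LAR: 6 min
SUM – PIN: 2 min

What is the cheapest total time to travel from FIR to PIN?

11 min

Shortest distances from FIR:
FIR: 0
IVY: 5  (via FIR)
QRY: 6  (via FIR)
LAR: 8  (via QRY)
SUM: 9  (via QRY)
HUB: 10  (via QRY)
BRV: 11  (via QRY)
PIN: 11  (via SUM)
Shortest route: FIR → QRY → SUM → PIN = 11 min.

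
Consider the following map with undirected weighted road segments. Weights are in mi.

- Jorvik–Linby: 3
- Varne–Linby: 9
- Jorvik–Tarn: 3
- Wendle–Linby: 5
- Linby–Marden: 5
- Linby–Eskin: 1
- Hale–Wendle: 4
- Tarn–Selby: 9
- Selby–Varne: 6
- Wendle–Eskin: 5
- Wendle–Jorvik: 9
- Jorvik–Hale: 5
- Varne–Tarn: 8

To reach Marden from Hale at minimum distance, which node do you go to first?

Jorvik

Compare a few routes:
Hale–Jorvik–Linby–Marden: 5+3+5 = 13
Hale–Wendle–Linby–Marden: 4+5+5 = 14
Cheapest is Hale–Jorvik–Linby–Marden at 13 mi.
So from Hale the first move is to Jorvik.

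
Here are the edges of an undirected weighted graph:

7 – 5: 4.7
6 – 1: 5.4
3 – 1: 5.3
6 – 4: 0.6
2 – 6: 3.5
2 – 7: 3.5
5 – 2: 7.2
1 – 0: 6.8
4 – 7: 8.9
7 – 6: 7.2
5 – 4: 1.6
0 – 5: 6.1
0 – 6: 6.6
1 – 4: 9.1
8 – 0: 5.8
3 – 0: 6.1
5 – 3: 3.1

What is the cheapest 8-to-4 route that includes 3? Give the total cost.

Best 8 to 3: 8 → 0 → 3 costing 11.9
Shortest 3→4: 3 → 5 → 4 = 4.7
Total via 3: 11.9 + 4.7 = 16.6.

16.6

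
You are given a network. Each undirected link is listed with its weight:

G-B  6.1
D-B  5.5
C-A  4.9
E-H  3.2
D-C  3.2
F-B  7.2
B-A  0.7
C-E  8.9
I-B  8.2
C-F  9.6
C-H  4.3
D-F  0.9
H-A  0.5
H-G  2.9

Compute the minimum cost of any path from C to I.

13.7

Enumerating some paths:
C–A–B–I: 4.9+0.7+8.2 = 13.8
C–D–B–I: 3.2+5.5+8.2 = 16.9
C–H–A–B–I: 4.3+0.5+0.7+8.2 = 13.7
The minimum is 13.7 via C–H–A–B–I.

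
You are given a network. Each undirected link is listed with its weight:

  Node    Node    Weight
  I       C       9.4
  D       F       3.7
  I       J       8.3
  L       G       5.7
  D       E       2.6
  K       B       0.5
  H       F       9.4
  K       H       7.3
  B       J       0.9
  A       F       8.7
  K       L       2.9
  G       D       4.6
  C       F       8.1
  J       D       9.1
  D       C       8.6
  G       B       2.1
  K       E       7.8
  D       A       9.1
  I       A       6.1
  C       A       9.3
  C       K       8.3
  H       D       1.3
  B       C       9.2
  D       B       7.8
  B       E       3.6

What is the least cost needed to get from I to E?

Running Dijkstra from I:
I: 0
A: 6.1  (via I)
J: 8.3  (via I)
B: 9.2  (via J)
C: 9.4  (via I)
K: 9.7  (via B)
G: 11.3  (via B)
L: 12.6  (via K)
E: 12.8  (via B)
Shortest route: I–J–B–E = 12.8.

12.8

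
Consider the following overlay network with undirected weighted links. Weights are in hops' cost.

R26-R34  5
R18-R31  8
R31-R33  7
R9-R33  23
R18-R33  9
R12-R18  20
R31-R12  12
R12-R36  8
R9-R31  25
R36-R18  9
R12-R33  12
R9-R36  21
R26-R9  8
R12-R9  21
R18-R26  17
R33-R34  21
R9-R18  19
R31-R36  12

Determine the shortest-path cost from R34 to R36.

Settle nodes by increasing distance from R34:
R34: 0
R26: 5  (via R34)
R9: 13  (via R26)
R33: 21  (via R34)
R18: 22  (via R26)
R31: 28  (via R33)
R36: 31  (via R18)
Shortest route: R34–R26–R18–R36 = 31 hops' cost.

31 hops' cost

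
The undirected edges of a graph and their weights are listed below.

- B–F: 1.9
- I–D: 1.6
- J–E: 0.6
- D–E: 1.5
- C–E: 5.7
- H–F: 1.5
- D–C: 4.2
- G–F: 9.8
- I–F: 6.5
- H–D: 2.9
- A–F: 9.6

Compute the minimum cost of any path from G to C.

18.4

Running Dijkstra from G:
G: 0
F: 9.8  (via G)
H: 11.3  (via F)
B: 11.7  (via F)
D: 14.2  (via H)
E: 15.7  (via D)
I: 15.8  (via D)
J: 16.3  (via E)
C: 18.4  (via D)
Shortest route: G–F–H–D–C = 18.4.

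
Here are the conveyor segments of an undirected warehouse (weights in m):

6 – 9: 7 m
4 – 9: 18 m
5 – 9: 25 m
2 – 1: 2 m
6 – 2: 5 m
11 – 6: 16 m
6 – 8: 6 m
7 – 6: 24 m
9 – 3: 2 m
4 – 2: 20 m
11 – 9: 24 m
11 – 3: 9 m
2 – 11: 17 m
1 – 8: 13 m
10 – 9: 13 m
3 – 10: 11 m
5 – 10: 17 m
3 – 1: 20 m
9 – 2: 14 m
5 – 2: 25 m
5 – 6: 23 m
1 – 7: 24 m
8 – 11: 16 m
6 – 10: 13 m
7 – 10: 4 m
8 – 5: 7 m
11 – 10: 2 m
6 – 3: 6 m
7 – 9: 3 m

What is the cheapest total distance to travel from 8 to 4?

31 m

Compare a few routes:
8 - 6 - 2 - 4: 6+5+20 = 31
8 - 1 - 2 - 4: 13+2+20 = 35
8 - 6 - 3 - 9 - 4: 6+6+2+18 = 32
Cheapest is 8 - 6 - 2 - 4 at 31 m.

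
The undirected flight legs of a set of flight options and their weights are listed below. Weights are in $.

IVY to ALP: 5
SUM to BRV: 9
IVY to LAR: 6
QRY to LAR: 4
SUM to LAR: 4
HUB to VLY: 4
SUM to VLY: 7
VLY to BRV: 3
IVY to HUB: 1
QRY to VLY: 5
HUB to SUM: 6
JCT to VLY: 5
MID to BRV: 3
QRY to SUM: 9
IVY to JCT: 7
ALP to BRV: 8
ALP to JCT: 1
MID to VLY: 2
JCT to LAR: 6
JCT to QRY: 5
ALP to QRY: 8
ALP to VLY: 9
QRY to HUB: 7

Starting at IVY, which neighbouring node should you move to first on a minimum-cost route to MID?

Enumerating some paths:
IVY - HUB - VLY - MID: 1+4+2 = 7
IVY - ALP - JCT - VLY - MID: 5+1+5+2 = 13
IVY - HUB - VLY - BRV - MID: 1+4+3+3 = 11
Cheapest is IVY - HUB - VLY - MID at $7.
So from IVY the first move is to HUB.

HUB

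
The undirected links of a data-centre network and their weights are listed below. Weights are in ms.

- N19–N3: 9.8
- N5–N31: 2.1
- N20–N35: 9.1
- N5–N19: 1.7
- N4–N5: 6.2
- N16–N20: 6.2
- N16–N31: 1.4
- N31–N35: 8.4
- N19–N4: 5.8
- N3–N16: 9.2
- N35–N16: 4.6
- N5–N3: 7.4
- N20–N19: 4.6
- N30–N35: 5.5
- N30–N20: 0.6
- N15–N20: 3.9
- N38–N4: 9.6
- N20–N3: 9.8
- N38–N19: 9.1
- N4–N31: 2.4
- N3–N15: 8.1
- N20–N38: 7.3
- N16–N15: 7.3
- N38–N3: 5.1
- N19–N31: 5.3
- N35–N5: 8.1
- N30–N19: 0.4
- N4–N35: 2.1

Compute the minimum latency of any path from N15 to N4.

10.7 ms

Running Dijkstra from N15:
N15: 0
N20: 3.9  (via N15)
N30: 4.5  (via N20)
N19: 4.9  (via N30)
N5: 6.6  (via N19)
N16: 7.3  (via N15)
N3: 8.1  (via N15)
N31: 8.7  (via N5)
N35: 10  (via N30)
N4: 10.7  (via N19)
Shortest route: N15–N20–N30–N19–N4 = 10.7 ms.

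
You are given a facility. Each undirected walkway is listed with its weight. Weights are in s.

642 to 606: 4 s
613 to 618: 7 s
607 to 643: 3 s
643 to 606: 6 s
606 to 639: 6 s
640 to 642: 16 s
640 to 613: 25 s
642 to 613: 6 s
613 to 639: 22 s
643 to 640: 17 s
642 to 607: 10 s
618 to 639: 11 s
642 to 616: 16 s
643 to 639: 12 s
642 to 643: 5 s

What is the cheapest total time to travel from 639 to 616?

26 s

Running Dijkstra from 639:
639: 0
606: 6  (via 639)
642: 10  (via 606)
618: 11  (via 639)
643: 12  (via 639)
607: 15  (via 643)
613: 16  (via 642)
640: 26  (via 642)
616: 26  (via 642)
Shortest route: 639–606–642–616 = 26 s.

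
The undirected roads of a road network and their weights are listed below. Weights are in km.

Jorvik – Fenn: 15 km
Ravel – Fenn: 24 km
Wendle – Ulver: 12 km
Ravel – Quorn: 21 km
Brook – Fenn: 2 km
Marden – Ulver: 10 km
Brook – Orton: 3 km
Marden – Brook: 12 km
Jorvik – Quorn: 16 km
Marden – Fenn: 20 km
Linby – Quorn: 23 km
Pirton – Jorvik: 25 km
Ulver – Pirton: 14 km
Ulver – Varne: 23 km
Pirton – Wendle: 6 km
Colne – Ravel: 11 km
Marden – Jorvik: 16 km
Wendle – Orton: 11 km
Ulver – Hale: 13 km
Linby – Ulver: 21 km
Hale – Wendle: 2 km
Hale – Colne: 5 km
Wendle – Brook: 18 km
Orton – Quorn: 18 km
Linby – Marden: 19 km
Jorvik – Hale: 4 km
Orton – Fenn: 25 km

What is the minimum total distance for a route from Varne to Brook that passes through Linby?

75 km

Best Varne to Linby: Varne → Ulver → Linby costing 44
Best Linby to Brook: Linby → Marden → Brook costing 31
Total via Linby: 44 + 31 = 75 km.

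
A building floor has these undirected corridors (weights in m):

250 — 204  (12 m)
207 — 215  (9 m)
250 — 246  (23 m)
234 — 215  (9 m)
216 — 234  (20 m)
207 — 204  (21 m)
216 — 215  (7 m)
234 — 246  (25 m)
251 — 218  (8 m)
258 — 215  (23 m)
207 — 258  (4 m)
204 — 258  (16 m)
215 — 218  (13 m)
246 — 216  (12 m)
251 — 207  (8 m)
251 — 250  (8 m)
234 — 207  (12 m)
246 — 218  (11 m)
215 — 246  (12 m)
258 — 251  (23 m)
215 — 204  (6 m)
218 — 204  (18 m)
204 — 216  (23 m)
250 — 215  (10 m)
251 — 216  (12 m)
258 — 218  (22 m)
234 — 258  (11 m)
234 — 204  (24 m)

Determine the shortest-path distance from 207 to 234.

12 m

Enumerating some paths:
207 → 258 → 234: 4+11 = 15
207 → 234: 12 = 12
Cheapest is 207 → 234 at 12 m.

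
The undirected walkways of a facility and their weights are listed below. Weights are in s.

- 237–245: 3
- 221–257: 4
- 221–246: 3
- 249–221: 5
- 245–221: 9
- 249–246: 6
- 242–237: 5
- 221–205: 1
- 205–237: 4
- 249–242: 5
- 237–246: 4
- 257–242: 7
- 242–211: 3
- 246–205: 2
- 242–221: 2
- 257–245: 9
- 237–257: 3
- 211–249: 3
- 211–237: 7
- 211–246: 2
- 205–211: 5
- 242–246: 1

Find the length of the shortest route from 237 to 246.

Candidate routes:
237–246: 4 = 4
237–242–246: 5+1 = 6
237–205–246: 4+2 = 6
The minimum is 4 s via 237–246.

4 s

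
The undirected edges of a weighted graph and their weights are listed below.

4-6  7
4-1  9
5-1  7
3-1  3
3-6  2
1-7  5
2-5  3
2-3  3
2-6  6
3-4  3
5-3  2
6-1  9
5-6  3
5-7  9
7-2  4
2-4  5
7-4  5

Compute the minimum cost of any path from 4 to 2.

Shortest distances from 4:
4: 0
3: 3  (via 4)
2: 5  (via 4)
Shortest route: 4 → 2 = 5.

5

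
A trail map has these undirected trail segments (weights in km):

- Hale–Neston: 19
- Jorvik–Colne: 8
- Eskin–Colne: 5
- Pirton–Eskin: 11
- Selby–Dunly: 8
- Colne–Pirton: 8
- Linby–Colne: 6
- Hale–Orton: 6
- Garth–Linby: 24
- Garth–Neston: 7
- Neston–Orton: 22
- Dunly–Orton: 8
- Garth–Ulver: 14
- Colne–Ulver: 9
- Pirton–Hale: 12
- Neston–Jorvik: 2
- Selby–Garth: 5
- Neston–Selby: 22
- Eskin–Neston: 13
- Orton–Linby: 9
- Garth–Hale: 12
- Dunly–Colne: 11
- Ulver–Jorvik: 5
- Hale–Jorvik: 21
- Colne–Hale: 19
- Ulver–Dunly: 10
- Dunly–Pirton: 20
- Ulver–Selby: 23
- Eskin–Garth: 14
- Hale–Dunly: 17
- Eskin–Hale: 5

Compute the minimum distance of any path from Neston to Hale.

18 km

Candidate routes:
Neston - Garth - Hale: 7+12 = 19
Neston - Eskin - Hale: 13+5 = 18
Neston - Hale: 19 = 19
The minimum is 18 km via Neston - Eskin - Hale.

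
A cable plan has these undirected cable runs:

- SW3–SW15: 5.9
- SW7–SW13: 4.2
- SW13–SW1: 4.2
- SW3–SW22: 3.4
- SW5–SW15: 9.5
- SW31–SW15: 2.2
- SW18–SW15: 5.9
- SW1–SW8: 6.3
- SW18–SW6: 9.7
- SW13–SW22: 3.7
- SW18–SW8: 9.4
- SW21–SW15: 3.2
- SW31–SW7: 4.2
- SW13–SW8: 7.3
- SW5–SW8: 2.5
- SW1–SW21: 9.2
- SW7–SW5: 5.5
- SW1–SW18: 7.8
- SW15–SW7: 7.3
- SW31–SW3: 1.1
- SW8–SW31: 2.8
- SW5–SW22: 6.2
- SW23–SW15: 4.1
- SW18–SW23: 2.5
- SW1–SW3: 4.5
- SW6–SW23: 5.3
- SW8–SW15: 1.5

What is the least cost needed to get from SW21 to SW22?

9.9

Enumerating some paths:
SW21–SW15–SW8–SW31–SW3–SW22: 3.2+1.5+2.8+1.1+3.4 = 12
SW21–SW15–SW31–SW3–SW22: 3.2+2.2+1.1+3.4 = 9.9
The minimum is 9.9 via SW21–SW15–SW31–SW3–SW22.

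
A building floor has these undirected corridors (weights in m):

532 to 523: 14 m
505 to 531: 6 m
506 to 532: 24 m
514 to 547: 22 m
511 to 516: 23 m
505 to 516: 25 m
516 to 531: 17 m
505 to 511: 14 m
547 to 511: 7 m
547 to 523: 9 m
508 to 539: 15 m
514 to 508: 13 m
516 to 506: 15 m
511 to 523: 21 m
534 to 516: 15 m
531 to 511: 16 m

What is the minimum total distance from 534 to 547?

45 m

Candidate routes:
534–516–531–511–547: 15+17+16+7 = 55
534–516–511–547: 15+23+7 = 45
The minimum is 45 m via 534–516–511–547.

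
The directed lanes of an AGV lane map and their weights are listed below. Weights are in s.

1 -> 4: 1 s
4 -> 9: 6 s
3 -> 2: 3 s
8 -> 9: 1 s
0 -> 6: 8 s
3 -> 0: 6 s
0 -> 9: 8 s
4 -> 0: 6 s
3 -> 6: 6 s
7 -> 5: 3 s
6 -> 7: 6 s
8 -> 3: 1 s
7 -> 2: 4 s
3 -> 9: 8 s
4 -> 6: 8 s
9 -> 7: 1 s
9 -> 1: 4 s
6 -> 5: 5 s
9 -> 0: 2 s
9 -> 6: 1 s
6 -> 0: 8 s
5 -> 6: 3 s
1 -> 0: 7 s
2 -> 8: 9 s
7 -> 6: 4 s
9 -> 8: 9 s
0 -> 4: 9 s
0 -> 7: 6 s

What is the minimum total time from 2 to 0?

Candidate routes:
2 - 8 - 9 - 0: 9+1+2 = 12
2 - 8 - 3 - 0: 9+1+6 = 16
Cheapest is 2 - 8 - 9 - 0 at 12 s.

12 s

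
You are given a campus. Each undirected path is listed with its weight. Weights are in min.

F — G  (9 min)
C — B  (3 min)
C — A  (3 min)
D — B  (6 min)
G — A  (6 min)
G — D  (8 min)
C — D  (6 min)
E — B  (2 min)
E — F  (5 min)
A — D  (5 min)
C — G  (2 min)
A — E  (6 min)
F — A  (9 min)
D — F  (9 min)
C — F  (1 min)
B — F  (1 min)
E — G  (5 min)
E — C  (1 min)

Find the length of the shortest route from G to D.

Enumerating some paths:
G → C → F → B → D: 2+1+1+6 = 10
G → C → A → D: 2+3+5 = 10
G → D: 8 = 8
The minimum is 8 min via G → D.

8 min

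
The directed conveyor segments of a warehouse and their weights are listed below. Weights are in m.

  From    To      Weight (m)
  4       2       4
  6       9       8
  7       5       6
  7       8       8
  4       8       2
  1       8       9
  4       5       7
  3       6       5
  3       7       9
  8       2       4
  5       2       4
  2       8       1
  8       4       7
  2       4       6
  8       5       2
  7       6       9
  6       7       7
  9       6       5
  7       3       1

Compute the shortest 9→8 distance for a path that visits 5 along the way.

Shortest 9→5: 9 → 6 → 7 → 5 = 18
Best 5 to 8: 5 → 2 → 8 costing 5
Total via 5: 18 + 5 = 23 m.

23 m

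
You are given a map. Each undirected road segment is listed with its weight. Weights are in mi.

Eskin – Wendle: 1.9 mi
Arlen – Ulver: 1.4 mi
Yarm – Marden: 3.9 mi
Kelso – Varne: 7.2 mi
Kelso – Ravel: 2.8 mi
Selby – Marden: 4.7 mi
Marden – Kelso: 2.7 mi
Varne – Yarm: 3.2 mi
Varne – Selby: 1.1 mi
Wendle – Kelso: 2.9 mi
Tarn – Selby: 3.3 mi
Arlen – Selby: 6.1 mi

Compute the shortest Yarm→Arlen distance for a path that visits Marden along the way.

Shortest Yarm→Marden: Yarm → Marden = 3.9
Best Marden to Arlen: Marden → Selby → Arlen costing 10.8
Total via Marden: 3.9 + 10.8 = 14.7 mi.

14.7 mi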